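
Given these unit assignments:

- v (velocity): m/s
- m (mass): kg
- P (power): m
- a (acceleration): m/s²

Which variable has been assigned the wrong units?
P

The variable P (power) should have units W, not m.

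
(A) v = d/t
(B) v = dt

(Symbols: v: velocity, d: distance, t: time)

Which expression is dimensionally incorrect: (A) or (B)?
(B)

(A) v = d/t: LHS [L T^-1], RHS [L T^-1] ✓
(B) v = dt: LHS [L T^-1], RHS [L T] ✗

Expression (B) v = dt is dimensionally incorrect.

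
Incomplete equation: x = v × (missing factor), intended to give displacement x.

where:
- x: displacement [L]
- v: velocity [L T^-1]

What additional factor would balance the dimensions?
t (time), dimensions [T]

x has dimensions [L] and v has dimensions [L T^-1].
The missing factor must have dimensions [L] / [L T^-1] = [T], i.e. time (t).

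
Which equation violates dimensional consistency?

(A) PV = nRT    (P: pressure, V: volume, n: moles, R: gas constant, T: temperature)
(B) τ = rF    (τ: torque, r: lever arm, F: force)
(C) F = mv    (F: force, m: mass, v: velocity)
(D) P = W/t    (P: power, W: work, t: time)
(C) F = mv

The equation (C) F = mv is dimensionally incorrect.

LHS (F): [L M T^-2]
RHS (mv): [L M T^-1] ✗

The dimensions do not match. The other three equations balance.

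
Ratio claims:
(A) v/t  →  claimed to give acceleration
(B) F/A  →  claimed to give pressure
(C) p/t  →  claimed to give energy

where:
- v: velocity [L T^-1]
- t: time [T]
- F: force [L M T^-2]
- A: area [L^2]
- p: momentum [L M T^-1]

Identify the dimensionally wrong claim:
(C) p/t does not give energy

(A) v/t: [L T^-2] = acceleration [L T^-2] ✓
(B) F/A: [L^-1 M T^-2] = pressure [L^-1 M T^-2] ✓
(C) p/t: [L M T^-2] ≠ energy [L^2 M T^-2] ✗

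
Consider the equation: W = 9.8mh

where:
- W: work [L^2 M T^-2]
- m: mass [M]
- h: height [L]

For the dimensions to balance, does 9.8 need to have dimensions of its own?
Yes

W has dimensions [L^2 M T^-2], while mh alone has dimensions [L M]. For the equation to balance, the factor 9.8 must carry dimensions [L T^-2] — it is a dimensional constant (a numerical value of a physical quantity with its units suppressed), not a pure number.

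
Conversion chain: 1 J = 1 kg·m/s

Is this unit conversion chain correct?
The chain is incorrect (it contains an error).

Incorrect: Joule is kg·m²/s², not kg·m/s (that is momentum)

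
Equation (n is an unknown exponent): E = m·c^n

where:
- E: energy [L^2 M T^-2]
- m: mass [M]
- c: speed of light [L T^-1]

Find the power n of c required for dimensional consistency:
n = 2

E has dimensions [L^2 M T^-2]; c has dimensions [L T^-1].
The rest of the RHS has dimensions [M], so c^n must supply [L^2 T^-2].
With n = 2: m·c^2 has dimensions [L^2 M T^-2], matching the LHS ✓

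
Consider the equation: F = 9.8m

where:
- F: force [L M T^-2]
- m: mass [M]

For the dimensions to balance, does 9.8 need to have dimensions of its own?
Yes

F has dimensions [L M T^-2], while m alone has dimensions [M]. For the equation to balance, the factor 9.8 must carry dimensions [L T^-2] — it is a dimensional constant (a numerical value of a physical quantity with its units suppressed), not a pure number.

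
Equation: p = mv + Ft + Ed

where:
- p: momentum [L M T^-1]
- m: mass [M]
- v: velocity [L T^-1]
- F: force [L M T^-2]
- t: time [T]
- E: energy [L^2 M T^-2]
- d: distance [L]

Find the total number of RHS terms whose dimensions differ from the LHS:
1

LHS p: [L M T^-1]
- mv: [L M T^-1] ✓
- Ft: [L M T^-1] ✓
- Ed: [L^3 M T^-2] ✗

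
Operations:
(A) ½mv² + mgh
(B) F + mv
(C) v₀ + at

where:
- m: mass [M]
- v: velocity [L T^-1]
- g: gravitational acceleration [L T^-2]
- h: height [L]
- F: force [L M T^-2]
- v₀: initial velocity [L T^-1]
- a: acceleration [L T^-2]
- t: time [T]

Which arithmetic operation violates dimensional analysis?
(B) F + mv

(A) ½mv² + mgh: ½mv² [L^2 M T^-2] and mgh [L^2 M T^-2] — same dimensions ✓
(B) F + mv: F [L M T^-2] and mv [L M T^-1] — different dimensions cannot be added/subtracted ✗
(C) v₀ + at: v₀ [L T^-1] and at [L T^-1] — same dimensions ✓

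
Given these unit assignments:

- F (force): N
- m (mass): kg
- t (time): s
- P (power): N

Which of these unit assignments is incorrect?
P

The variable P (power) should have units W, not N.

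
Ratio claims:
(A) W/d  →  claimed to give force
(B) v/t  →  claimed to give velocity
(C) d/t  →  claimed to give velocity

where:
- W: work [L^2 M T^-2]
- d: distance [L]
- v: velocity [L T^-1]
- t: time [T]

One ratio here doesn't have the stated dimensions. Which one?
(B) v/t does not give velocity

(A) W/d: [L M T^-2] = force [L M T^-2] ✓
(B) v/t: [L T^-2] ≠ velocity [L T^-1] ✗
(C) d/t: [L T^-1] = velocity [L T^-1] ✓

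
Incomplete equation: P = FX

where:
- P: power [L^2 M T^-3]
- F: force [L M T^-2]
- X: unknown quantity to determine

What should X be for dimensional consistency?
X = v (velocity), dimensions [L T^-1]

P has dimensions [L^2 M T^-3]; the rest of the RHS (F) has dimensions [L M T^-2].
So X must have dimensions [L T^-1] — X = v (velocity).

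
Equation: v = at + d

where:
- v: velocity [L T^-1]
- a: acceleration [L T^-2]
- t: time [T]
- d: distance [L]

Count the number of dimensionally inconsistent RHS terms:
1

LHS v: [L T^-1]
- at: [L T^-1] ✓
- d: [L] ✗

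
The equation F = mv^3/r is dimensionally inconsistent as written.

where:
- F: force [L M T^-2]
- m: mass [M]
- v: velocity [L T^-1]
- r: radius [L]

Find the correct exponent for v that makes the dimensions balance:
The exponent of v should be 2: F = mv^2/r

The LHS F has dimensions [L M T^-2]; v has dimensions [L T^-1].
As written, the RHS mv^3/r (exponent 3 on v) has dimensions [L^2 M T^-3], which does not match.
With exponent 2, the RHS mv^2/r has dimensions [L M T^-2], matching the LHS.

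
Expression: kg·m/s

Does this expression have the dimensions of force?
No

The expression kg·m/s has dimensions [L M T^-1], but force has dimensions [L M T^-2].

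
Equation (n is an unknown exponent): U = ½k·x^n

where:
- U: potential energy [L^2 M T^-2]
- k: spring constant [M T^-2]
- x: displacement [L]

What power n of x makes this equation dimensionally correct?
n = 2

U has dimensions [L^2 M T^-2]; x has dimensions [L].
The rest of the RHS has dimensions [M T^-2], so x^n must supply [L^2].
With n = 2: ½k·x^2 has dimensions [L^2 M T^-2], matching the LHS ✓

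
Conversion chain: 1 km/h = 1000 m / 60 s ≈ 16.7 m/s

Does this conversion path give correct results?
The chain is incorrect (it contains an error).

Incorrect: 1 h = 3600 s, not 60 s (1 km/h ≈ 0.278 m/s)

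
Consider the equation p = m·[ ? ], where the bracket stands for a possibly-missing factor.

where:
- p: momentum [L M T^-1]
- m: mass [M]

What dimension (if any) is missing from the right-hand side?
[L T^-1] — velocity (e.g. v)

p has dimensions [L M T^-1]; m has dimensions [M].
The bracketed factor must supply [L M T^-1] / [M] = [L T^-1].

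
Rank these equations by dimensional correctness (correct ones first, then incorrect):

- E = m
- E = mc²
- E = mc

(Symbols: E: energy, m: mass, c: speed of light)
Dimensionally correct: E = mc²
Dimensionally incorrect: E = m, E = mc
Ordered (correct first, then incorrect): E = mc², E = m, E = mc

- E = m: LHS [L^2 M T^-2], RHS [M] → incorrect ✗
- E = mc²: LHS [L^2 M T^-2], RHS [L^2 M T^-2] → correct ✓
- E = mc: LHS [L^2 M T^-2], RHS [L M T^-1] → incorrect ✗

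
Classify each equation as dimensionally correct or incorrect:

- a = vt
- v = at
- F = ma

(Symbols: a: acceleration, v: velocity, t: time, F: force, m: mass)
Dimensionally correct: v = at, F = ma
Dimensionally incorrect: a = vt
Ordered (correct first, then incorrect): v = at, F = ma, a = vt

- a = vt: LHS [L T^-2], RHS [L] → incorrect ✗
- v = at: LHS [L T^-1], RHS [L T^-1] → correct ✓
- F = ma: LHS [L M T^-2], RHS [L M T^-2] → correct ✓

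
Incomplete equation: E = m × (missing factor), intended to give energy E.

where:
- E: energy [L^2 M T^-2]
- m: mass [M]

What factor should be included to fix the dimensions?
v² (velocity squared), dimensions [L^2 T^-2]

E has dimensions [L^2 M T^-2] and m has dimensions [M].
The missing factor must have dimensions [L^2 M T^-2] / [M] = [L^2 T^-2], i.e. velocity squared (v²).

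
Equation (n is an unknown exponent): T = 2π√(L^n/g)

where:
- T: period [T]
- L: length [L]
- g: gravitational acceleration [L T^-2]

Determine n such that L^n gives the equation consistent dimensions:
n = 1

T has dimensions [T]; L has dimensions [L].
With n = 1: 2π√(L^1/g) has dimensions [T], matching the LHS ✓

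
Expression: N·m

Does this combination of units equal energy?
Yes

The expression N·m has dimensions [L^2 M T^-2], which is exactly energy [L^2 M T^-2].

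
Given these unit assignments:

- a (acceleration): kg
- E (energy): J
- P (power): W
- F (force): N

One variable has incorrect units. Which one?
a

The variable a (acceleration) should have units m/s², not kg.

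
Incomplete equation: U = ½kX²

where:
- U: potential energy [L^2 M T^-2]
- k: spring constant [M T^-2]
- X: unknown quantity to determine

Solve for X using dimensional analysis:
X = x (displacement), dimensions [L]

U has dimensions [L^2 M T^-2]; the rest of the RHS (½k) has dimensions [M T^-2].
So X² must have dimensions [L^2], i.e. X has dimensions [L] — X = x (displacement).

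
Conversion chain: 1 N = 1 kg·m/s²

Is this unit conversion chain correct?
The chain is correct (no errors).

Correct: Newton is defined as kg·m/s²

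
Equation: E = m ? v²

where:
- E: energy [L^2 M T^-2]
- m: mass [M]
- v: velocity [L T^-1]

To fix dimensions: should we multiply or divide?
multiplication (×): E = m × v²

E [L^2 M T^-2]; m [M]; v² [L^2 T^-2].
m × v² → [L^2 M T^-2] ✓
m ÷ v² → [L^-2 M T^2] ✗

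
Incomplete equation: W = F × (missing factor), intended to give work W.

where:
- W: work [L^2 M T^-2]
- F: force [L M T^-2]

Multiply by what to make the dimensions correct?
d (distance), dimensions [L]

W has dimensions [L^2 M T^-2] and F has dimensions [L M T^-2].
The missing factor must have dimensions [L^2 M T^-2] / [L M T^-2] = [L], i.e. distance (d).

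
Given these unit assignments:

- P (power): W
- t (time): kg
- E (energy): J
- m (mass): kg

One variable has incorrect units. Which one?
t

The variable t (time) should have units s, not kg.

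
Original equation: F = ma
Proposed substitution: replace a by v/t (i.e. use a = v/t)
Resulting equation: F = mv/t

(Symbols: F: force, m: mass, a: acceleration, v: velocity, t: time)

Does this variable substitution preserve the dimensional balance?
Yes

[a] = [L T^-2] and [v/t] = [L T^-2]. These match, so the substitution replaces a quantity by one of the same dimensions and the result F = mv/t has LHS [L M T^-2] vs RHS [L M T^-2] — still consistent.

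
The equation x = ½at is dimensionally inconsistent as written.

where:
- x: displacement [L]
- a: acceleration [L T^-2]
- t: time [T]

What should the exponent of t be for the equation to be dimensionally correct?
The exponent of t should be 2: x = ½at^2

The LHS x has dimensions [L]; t has dimensions [T].
As written, the RHS ½at (exponent 1 on t) has dimensions [L T^-1], which does not match.
With exponent 2, the RHS ½at^2 has dimensions [L], matching the LHS.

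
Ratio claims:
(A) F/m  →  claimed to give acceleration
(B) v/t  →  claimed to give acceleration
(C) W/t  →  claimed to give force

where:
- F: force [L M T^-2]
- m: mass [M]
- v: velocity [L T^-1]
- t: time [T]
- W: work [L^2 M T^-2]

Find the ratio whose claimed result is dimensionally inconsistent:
(C) W/t does not give force

(A) F/m: [L T^-2] = acceleration [L T^-2] ✓
(B) v/t: [L T^-2] = acceleration [L T^-2] ✓
(C) W/t: [L^2 M T^-3] ≠ force [L M T^-2] ✗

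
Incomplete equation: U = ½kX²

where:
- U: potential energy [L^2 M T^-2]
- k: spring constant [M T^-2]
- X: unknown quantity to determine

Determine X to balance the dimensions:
X = x (displacement), dimensions [L]

U has dimensions [L^2 M T^-2]; the rest of the RHS (½k) has dimensions [M T^-2].
So X² must have dimensions [L^2], i.e. X has dimensions [L] — X = x (displacement).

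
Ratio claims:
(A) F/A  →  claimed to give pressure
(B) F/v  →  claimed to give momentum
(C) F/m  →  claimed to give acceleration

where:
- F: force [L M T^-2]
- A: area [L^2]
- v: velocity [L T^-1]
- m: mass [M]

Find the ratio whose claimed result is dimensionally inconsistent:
(B) F/v does not give momentum

(A) F/A: [L^-1 M T^-2] = pressure [L^-1 M T^-2] ✓
(B) F/v: [M T^-1] ≠ momentum [L M T^-1] ✗
(C) F/m: [L T^-2] = acceleration [L T^-2] ✓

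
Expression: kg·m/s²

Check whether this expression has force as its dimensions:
Yes

The expression kg·m/s² has dimensions [L M T^-2], which is exactly force [L M T^-2].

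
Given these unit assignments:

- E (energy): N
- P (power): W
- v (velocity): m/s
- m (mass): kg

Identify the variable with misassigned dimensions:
E

The variable E (energy) should have units J, not N.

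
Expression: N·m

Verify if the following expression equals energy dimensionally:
Yes

The expression N·m has dimensions [L^2 M T^-2], which is exactly energy [L^2 M T^-2].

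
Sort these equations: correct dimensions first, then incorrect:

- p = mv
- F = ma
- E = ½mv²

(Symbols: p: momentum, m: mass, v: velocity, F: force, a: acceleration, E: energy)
Dimensionally correct: p = mv, F = ma, E = ½mv²
Dimensionally incorrect: none
Ordered (correct first, then incorrect): p = mv, F = ma, E = ½mv²

- p = mv: LHS [L M T^-1], RHS [L M T^-1] → correct ✓
- F = ma: LHS [L M T^-2], RHS [L M T^-2] → correct ✓
- E = ½mv²: LHS [L^2 M T^-2], RHS [L^2 M T^-2] → correct ✓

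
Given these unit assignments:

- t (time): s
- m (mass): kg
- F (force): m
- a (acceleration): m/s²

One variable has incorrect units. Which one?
F

The variable F (force) should have units N, not m.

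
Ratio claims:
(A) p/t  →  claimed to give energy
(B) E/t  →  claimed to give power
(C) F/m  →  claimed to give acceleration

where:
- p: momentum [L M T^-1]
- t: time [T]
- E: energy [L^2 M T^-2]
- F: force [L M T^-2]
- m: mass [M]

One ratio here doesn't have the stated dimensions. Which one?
(A) p/t does not give energy

(A) p/t: [L M T^-2] ≠ energy [L^2 M T^-2] ✗
(B) E/t: [L^2 M T^-3] = power [L^2 M T^-3] ✓
(C) F/m: [L T^-2] = acceleration [L T^-2] ✓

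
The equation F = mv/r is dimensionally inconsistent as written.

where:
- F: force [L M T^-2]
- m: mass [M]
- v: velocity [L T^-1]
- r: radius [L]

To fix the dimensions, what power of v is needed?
The exponent of v should be 2: F = mv^2/r

The LHS F has dimensions [L M T^-2]; v has dimensions [L T^-1].
As written, the RHS mv/r (exponent 1 on v) has dimensions [M T^-1], which does not match.
With exponent 2, the RHS mv^2/r has dimensions [L M T^-2], matching the LHS.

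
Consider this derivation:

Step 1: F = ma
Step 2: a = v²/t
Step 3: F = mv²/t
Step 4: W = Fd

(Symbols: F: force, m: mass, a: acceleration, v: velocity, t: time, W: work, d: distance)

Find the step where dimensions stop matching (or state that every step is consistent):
Step 2

Step 1: F = ma → LHS [L M T^-2], RHS [L M T^-2] ✓
Step 2: a = v²/t → LHS [L T^-2], RHS [L^2 T^-3] ✗

The first dimensional inconsistency appears in step 2: a = v²/t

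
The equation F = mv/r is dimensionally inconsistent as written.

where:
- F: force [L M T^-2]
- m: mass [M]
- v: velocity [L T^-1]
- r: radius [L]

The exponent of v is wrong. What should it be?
The exponent of v should be 2: F = mv^2/r

The LHS F has dimensions [L M T^-2]; v has dimensions [L T^-1].
As written, the RHS mv/r (exponent 1 on v) has dimensions [M T^-1], which does not match.
With exponent 2, the RHS mv^2/r has dimensions [L M T^-2], matching the LHS.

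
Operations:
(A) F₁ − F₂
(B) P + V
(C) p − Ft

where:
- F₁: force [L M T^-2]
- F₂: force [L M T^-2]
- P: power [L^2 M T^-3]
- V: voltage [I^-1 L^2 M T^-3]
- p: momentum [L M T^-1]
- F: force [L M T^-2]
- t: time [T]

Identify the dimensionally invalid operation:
(B) P + V

(A) F₁ − F₂: F₁ [L M T^-2] and F₂ [L M T^-2] — same dimensions ✓
(B) P + V: P [L^2 M T^-3] and V [I^-1 L^2 M T^-3] — different dimensions cannot be added/subtracted ✗
(C) p − Ft: p [L M T^-1] and Ft [L M T^-1] — same dimensions ✓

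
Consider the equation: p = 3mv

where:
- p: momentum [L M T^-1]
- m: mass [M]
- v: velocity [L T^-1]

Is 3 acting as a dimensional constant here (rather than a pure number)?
No

p has dimensions [L M T^-1] and mv already has dimensions [L M T^-1], so the equation balances without 3 contributing any dimensions. 3 is a pure (dimensionless) number; changing or removing it would not affect dimensional consistency.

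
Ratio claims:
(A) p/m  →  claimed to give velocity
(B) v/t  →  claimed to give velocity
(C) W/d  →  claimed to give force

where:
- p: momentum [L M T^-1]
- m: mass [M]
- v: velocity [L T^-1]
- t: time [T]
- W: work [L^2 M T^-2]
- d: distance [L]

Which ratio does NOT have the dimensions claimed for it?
(B) v/t does not give velocity

(A) p/m: [L T^-1] = velocity [L T^-1] ✓
(B) v/t: [L T^-2] ≠ velocity [L T^-1] ✗
(C) W/d: [L M T^-2] = force [L M T^-2] ✓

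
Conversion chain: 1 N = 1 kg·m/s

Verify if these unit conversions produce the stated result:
The chain is incorrect (it contains an error).

Incorrect: Newton is kg·m/s², not kg·m/s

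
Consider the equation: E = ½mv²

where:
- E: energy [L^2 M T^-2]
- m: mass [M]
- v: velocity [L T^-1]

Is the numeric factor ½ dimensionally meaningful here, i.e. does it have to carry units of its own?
No

E has dimensions [L^2 M T^-2] and mv² already has dimensions [L^2 M T^-2], so the equation balances without ½ contributing any dimensions. ½ is a pure (dimensionless) number; changing or removing it would not affect dimensional consistency.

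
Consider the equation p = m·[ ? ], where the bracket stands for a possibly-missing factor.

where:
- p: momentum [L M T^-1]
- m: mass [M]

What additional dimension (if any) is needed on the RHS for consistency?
[L T^-1] — velocity (e.g. v)

p has dimensions [L M T^-1]; m has dimensions [M].
The bracketed factor must supply [L M T^-1] / [M] = [L T^-1].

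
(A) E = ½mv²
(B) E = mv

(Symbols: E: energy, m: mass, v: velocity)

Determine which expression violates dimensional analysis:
(B)

(A) E = ½mv²: LHS [L^2 M T^-2], RHS [L^2 M T^-2] ✓
(B) E = mv: LHS [L^2 M T^-2], RHS [L M T^-1] ✗

Expression (B) E = mv is dimensionally incorrect.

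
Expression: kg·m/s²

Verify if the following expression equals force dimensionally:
Yes

The expression kg·m/s² has dimensions [L M T^-2], which is exactly force [L M T^-2].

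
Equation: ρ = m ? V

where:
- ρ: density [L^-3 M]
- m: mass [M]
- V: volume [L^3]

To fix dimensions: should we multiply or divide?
division (÷): ρ = m ÷ V

ρ [L^-3 M]; m [M]; V [L^3].
m × V → [L^3 M] ✗
m ÷ V → [L^-3 M] ✓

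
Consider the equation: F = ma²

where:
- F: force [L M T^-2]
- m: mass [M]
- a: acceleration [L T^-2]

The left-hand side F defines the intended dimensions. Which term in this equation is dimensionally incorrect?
The right-hand side term ma²

F has dimensions [L M T^-2], but ma² has dimensions [L^2 M T^-4], so the term ma² is dimensionally wrong for F.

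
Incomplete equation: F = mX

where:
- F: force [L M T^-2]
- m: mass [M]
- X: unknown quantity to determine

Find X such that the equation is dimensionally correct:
X = a (acceleration), dimensions [L T^-2]

F has dimensions [L M T^-2]; the rest of the RHS (m) has dimensions [M].
So X must have dimensions [L T^-2] — X = a (acceleration).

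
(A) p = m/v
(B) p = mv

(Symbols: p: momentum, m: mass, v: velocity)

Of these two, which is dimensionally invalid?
(A)

(A) p = m/v: LHS [L M T^-1], RHS [L^-1 M T] ✗
(B) p = mv: LHS [L M T^-1], RHS [L M T^-1] ✓

Expression (A) p = m/v is dimensionally incorrect.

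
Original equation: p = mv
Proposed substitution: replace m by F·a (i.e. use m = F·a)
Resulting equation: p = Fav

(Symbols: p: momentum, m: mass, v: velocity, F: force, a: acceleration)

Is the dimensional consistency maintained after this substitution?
No

[m] = [M] and [F·a] = [L^2 M T^-4]. These differ, so the substitution replaces a quantity by one of different dimensions and the result p = Fav has LHS [L M T^-1] vs RHS [L^3 M T^-5] — inconsistent.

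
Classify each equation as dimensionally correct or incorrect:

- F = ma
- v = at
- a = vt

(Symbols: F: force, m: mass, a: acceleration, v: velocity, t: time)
Dimensionally correct: F = ma, v = at
Dimensionally incorrect: a = vt
Ordered (correct first, then incorrect): F = ma, v = at, a = vt

- F = ma: LHS [L M T^-2], RHS [L M T^-2] → correct ✓
- v = at: LHS [L T^-1], RHS [L T^-1] → correct ✓
- a = vt: LHS [L T^-2], RHS [L] → incorrect ✗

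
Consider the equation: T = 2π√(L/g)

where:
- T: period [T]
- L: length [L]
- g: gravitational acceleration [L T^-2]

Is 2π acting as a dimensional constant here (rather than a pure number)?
No

T has dimensions [T] and √(L/g) already has dimensions [T], so the equation balances without 2π contributing any dimensions. 2π is a pure (dimensionless) number; changing or removing it would not affect dimensional consistency.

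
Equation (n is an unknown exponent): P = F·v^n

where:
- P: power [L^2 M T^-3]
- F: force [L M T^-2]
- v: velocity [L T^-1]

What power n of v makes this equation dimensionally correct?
n = 1

P has dimensions [L^2 M T^-3]; v has dimensions [L T^-1].
The rest of the RHS has dimensions [L M T^-2], so v^n must supply [L T^-1].
With n = 1: F·v^1 has dimensions [L^2 M T^-3], matching the LHS ✓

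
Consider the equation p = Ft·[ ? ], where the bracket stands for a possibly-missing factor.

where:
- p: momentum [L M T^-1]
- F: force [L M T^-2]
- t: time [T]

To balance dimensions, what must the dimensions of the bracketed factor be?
Nothing is missing — the bracketed factor must be dimensionless.

p has dimensions [L M T^-1] and Ft already has dimensions [L M T^-1], so p = Ft is dimensionally complete.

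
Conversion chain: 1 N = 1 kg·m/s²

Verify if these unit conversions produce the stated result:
The chain is correct (no errors).

Correct: Newton is defined as kg·m/s²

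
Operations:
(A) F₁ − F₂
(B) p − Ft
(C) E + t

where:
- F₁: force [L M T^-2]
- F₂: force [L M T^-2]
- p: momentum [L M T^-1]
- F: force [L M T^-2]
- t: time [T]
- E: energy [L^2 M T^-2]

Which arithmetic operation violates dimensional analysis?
(C) E + t

(A) F₁ − F₂: F₁ [L M T^-2] and F₂ [L M T^-2] — same dimensions ✓
(B) p − Ft: p [L M T^-1] and Ft [L M T^-1] — same dimensions ✓
(C) E + t: E [L^2 M T^-2] and t [T] — different dimensions cannot be added/subtracted ✗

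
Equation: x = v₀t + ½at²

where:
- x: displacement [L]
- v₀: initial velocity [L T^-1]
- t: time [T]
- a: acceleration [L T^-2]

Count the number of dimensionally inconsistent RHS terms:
0

LHS x: [L]
- v₀t: [L] ✓
- ½at²: [L] ✓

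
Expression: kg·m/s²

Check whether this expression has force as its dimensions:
Yes

The expression kg·m/s² has dimensions [L M T^-2], which is exactly force [L M T^-2].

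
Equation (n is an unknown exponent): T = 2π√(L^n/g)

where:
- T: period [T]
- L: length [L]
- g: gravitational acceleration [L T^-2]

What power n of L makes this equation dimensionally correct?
n = 1

T has dimensions [T]; L has dimensions [L].
With n = 1: 2π√(L^1/g) has dimensions [T], matching the LHS ✓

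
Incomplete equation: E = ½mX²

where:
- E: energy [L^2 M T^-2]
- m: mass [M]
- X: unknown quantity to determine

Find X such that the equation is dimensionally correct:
X = v (velocity), dimensions [L T^-1]

E has dimensions [L^2 M T^-2]; the rest of the RHS (½m) has dimensions [M].
So X² must have dimensions [L^2 T^-2], i.e. X has dimensions [L T^-1] — X = v (velocity).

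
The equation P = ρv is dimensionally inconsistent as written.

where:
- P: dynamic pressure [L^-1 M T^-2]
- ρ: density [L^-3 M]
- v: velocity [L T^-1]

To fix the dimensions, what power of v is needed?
The exponent of v should be 2: P = ρv^2

The LHS P has dimensions [L^-1 M T^-2]; v has dimensions [L T^-1].
As written, the RHS ρv (exponent 1 on v) has dimensions [L^-2 M T^-1], which does not match.
With exponent 2, the RHS ρv^2 has dimensions [L^-1 M T^-2], matching the LHS.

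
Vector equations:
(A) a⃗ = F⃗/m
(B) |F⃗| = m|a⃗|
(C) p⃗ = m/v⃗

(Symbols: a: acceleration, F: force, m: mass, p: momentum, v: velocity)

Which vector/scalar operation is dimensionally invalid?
(C) p⃗ = m/v⃗

(A) a⃗ = F⃗/m: LHS [L T^-2], RHS [L T^-2] ✓ — force (vector) divided by mass (scalar)
(B) |F⃗| = m|a⃗|: LHS [L M T^-2], RHS [L M T^-2] ✓ — magnitudes of vectors are scalars
(C) p⃗ = m/v⃗: LHS [L M T^-1], RHS [L^-1 M T] ✗ — momentum is mass times velocity; should be mv⃗ (and division by a vector is undefined)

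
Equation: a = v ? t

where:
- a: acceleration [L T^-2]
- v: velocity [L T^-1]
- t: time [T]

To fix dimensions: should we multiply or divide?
division (÷): a = v ÷ t

a [L T^-2]; v [L T^-1]; t [T].
v × t → [L] ✗
v ÷ t → [L T^-2] ✓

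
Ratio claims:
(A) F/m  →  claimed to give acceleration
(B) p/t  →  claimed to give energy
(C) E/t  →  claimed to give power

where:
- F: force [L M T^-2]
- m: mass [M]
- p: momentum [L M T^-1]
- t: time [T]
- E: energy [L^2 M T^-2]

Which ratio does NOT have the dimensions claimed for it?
(B) p/t does not give energy

(A) F/m: [L T^-2] = acceleration [L T^-2] ✓
(B) p/t: [L M T^-2] ≠ energy [L^2 M T^-2] ✗
(C) E/t: [L^2 M T^-3] = power [L^2 M T^-3] ✓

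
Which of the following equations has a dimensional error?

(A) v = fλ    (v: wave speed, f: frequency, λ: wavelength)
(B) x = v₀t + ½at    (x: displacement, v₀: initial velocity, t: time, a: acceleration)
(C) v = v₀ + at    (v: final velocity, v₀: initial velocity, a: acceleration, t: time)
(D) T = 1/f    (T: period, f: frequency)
(B) x = v₀t + ½at

The equation (B) x = v₀t + ½at is dimensionally incorrect.

LHS (x): [L]
RHS terms:
  - v₀t: [L] ✓
  - ½at: [L T^-1] ✗ (does not match LHS)

The dimensions do not match. The other three equations balance.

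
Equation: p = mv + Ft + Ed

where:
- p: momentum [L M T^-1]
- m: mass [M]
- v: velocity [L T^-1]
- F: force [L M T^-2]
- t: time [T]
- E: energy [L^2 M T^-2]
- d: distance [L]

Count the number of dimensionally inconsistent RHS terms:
1

LHS p: [L M T^-1]
- mv: [L M T^-1] ✓
- Ft: [L M T^-1] ✓
- Ed: [L^3 M T^-2] ✗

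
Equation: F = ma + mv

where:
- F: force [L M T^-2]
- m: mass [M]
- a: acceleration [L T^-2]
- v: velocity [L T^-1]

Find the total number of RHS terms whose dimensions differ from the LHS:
1

LHS F: [L M T^-2]
- ma: [L M T^-2] ✓
- mv: [L M T^-1] ✗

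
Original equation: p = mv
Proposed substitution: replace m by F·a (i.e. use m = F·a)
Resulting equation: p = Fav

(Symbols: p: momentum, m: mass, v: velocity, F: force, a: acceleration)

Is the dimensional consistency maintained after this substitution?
No

[m] = [M] and [F·a] = [L^2 M T^-4]. These differ, so the substitution replaces a quantity by one of different dimensions and the result p = Fav has LHS [L M T^-1] vs RHS [L^3 M T^-5] — inconsistent.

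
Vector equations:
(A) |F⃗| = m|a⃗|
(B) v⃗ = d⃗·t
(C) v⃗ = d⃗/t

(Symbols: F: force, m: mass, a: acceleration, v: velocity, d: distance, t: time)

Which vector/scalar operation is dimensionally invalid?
(B) v⃗ = d⃗·t

(A) |F⃗| = m|a⃗|: LHS [L M T^-2], RHS [L M T^-2] ✓ — magnitudes of vectors are scalars
(B) v⃗ = d⃗·t: LHS [L T^-1], RHS [L T] ✗ — velocity is displacement per time; should be d⃗/t
(C) v⃗ = d⃗/t: LHS [L T^-1], RHS [L T^-1] ✓ — displacement (vector) divided by time (scalar)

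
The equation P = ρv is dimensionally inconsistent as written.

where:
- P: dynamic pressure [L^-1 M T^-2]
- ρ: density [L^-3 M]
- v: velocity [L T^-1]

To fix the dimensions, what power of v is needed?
The exponent of v should be 2: P = ρv^2

The LHS P has dimensions [L^-1 M T^-2]; v has dimensions [L T^-1].
As written, the RHS ρv (exponent 1 on v) has dimensions [L^-2 M T^-1], which does not match.
With exponent 2, the RHS ρv^2 has dimensions [L^-1 M T^-2], matching the LHS.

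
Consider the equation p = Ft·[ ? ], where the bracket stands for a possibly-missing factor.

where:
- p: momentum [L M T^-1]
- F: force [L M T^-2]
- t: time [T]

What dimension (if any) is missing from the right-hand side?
Nothing is missing — the bracketed factor must be dimensionless.

p has dimensions [L M T^-1] and Ft already has dimensions [L M T^-1], so p = Ft is dimensionally complete.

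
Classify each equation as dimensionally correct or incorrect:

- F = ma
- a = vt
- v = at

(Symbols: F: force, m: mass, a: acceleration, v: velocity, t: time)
Dimensionally correct: F = ma, v = at
Dimensionally incorrect: a = vt
Ordered (correct first, then incorrect): F = ma, v = at, a = vt

- F = ma: LHS [L M T^-2], RHS [L M T^-2] → correct ✓
- a = vt: LHS [L T^-2], RHS [L] → incorrect ✗
- v = at: LHS [L T^-1], RHS [L T^-1] → correct ✓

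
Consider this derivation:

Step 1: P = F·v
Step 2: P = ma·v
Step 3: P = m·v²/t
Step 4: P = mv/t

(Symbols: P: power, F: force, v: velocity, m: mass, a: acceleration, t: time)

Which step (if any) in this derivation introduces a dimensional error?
Step 4

Step 1: P = F·v → LHS [L^2 M T^-3], RHS [L^2 M T^-3] ✓
Step 2: P = ma·v → LHS [L^2 M T^-3], RHS [L^2 M T^-3] ✓
Step 3: P = m·v²/t → LHS [L^2 M T^-3], RHS [L^2 M T^-3] ✓
Step 4: P = mv/t → LHS [L^2 M T^-3], RHS [L M T^-2] ✗

The first dimensional inconsistency appears in step 4: P = mv/t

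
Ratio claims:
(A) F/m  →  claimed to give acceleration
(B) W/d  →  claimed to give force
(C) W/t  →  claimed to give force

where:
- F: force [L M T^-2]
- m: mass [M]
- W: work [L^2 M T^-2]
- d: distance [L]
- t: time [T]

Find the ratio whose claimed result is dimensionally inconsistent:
(C) W/t does not give force

(A) F/m: [L T^-2] = acceleration [L T^-2] ✓
(B) W/d: [L M T^-2] = force [L M T^-2] ✓
(C) W/t: [L^2 M T^-3] ≠ force [L M T^-2] ✗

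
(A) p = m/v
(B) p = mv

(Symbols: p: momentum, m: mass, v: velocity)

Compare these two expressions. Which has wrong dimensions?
(A)

(A) p = m/v: LHS [L M T^-1], RHS [L^-1 M T] ✗
(B) p = mv: LHS [L M T^-1], RHS [L M T^-1] ✓

Expression (A) p = m/v is dimensionally incorrect.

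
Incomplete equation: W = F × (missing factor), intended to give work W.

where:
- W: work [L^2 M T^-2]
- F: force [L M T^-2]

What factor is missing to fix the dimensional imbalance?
d (distance), dimensions [L]

W has dimensions [L^2 M T^-2] and F has dimensions [L M T^-2].
The missing factor must have dimensions [L^2 M T^-2] / [L M T^-2] = [L], i.e. distance (d).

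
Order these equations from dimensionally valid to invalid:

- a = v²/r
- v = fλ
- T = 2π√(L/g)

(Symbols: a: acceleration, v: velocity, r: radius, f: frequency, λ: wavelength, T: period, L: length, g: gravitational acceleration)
Dimensionally correct: a = v²/r, v = fλ, T = 2π√(L/g)
Dimensionally incorrect: none
Ordered (correct first, then incorrect): a = v²/r, v = fλ, T = 2π√(L/g)

- a = v²/r: LHS [L T^-2], RHS [L T^-2] → correct ✓
- v = fλ: LHS [L T^-1], RHS [L T^-1] → correct ✓
- T = 2π√(L/g): LHS [T], RHS [T] → correct ✓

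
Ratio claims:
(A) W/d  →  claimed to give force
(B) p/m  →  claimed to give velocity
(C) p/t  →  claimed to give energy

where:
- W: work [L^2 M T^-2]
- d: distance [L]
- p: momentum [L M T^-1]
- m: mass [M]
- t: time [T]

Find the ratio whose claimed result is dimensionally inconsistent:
(C) p/t does not give energy

(A) W/d: [L M T^-2] = force [L M T^-2] ✓
(B) p/m: [L T^-1] = velocity [L T^-1] ✓
(C) p/t: [L M T^-2] ≠ energy [L^2 M T^-2] ✗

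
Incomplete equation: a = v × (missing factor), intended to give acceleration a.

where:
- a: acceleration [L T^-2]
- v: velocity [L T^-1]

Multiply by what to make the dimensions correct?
1/t (inverse time), dimensions [T^-1]

a has dimensions [L T^-2] and v has dimensions [L T^-1].
The missing factor must have dimensions [L T^-2] / [L T^-1] = [T^-1], i.e. inverse time (1/t).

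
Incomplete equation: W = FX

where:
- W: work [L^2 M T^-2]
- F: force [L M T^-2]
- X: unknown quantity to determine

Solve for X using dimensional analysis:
X = d (distance), dimensions [L]

W has dimensions [L^2 M T^-2]; the rest of the RHS (F) has dimensions [L M T^-2].
So X must have dimensions [L] — X = d (distance).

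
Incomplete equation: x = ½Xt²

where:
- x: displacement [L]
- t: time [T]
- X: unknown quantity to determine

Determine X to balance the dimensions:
X = a (acceleration), dimensions [L T^-2]

x has dimensions [L]; the rest of the RHS (½ t²) has dimensions [T^2].
So X must have dimensions [L T^-2] — X = a (acceleration).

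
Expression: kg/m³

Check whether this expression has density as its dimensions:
Yes

The expression kg/m³ has dimensions [L^-3 M], which is exactly density [L^-3 M].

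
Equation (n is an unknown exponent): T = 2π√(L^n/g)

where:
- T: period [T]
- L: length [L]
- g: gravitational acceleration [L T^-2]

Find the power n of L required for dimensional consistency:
n = 1

T has dimensions [T]; L has dimensions [L].
With n = 1: 2π√(L^1/g) has dimensions [T], matching the LHS ✓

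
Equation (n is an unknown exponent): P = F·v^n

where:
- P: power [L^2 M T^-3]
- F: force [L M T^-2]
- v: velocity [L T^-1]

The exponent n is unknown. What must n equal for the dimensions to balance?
n = 1

P has dimensions [L^2 M T^-3]; v has dimensions [L T^-1].
The rest of the RHS has dimensions [L M T^-2], so v^n must supply [L T^-1].
With n = 1: F·v^1 has dimensions [L^2 M T^-3], matching the LHS ✓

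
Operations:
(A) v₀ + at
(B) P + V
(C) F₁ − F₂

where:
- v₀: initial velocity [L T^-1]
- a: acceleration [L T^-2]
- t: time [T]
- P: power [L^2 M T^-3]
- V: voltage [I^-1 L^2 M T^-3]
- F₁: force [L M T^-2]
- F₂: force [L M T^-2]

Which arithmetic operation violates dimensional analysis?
(B) P + V

(A) v₀ + at: v₀ [L T^-1] and at [L T^-1] — same dimensions ✓
(B) P + V: P [L^2 M T^-3] and V [I^-1 L^2 M T^-3] — different dimensions cannot be added/subtracted ✗
(C) F₁ − F₂: F₁ [L M T^-2] and F₂ [L M T^-2] — same dimensions ✓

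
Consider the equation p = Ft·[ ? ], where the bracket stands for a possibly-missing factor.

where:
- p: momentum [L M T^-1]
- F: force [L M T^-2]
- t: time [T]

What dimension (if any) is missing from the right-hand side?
Nothing is missing — the bracketed factor must be dimensionless.

p has dimensions [L M T^-1] and Ft already has dimensions [L M T^-1], so p = Ft is dimensionally complete.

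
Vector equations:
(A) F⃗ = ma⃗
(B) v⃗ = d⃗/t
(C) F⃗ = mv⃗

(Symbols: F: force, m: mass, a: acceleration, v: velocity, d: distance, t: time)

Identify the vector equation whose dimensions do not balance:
(C) F⃗ = mv⃗

(A) F⃗ = ma⃗: LHS [L M T^-2], RHS [L M T^-2] ✓ — Force and acceleration are vectors, mass is a scalar
(B) v⃗ = d⃗/t: LHS [L T^-1], RHS [L T^-1] ✓ — displacement (vector) divided by time (scalar)
(C) F⃗ = mv⃗: LHS [L M T^-2], RHS [L M T^-1] ✗ — mass times velocity is momentum, not force; should be ma⃗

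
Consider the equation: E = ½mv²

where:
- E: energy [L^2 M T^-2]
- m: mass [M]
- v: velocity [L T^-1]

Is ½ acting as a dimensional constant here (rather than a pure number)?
No

E has dimensions [L^2 M T^-2] and mv² already has dimensions [L^2 M T^-2], so the equation balances without ½ contributing any dimensions. ½ is a pure (dimensionless) number; changing or removing it would not affect dimensional consistency.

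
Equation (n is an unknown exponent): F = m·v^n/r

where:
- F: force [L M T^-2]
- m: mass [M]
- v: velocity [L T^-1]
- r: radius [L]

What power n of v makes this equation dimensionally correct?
n = 2

F has dimensions [L M T^-2]; v has dimensions [L T^-1].
The rest of the RHS has dimensions [L^-1 M], so v^n must supply [L^2 T^-2].
With n = 2: m·v^2/r has dimensions [L M T^-2], matching the LHS ✓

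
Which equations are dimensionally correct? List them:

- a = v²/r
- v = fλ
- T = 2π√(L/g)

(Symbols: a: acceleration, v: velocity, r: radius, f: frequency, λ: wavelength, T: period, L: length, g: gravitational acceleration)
Dimensionally correct: a = v²/r, v = fλ, T = 2π√(L/g)
Dimensionally incorrect: none
Ordered (correct first, then incorrect): a = v²/r, v = fλ, T = 2π√(L/g)

- a = v²/r: LHS [L T^-2], RHS [L T^-2] → correct ✓
- v = fλ: LHS [L T^-1], RHS [L T^-1] → correct ✓
- T = 2π√(L/g): LHS [T], RHS [T] → correct ✓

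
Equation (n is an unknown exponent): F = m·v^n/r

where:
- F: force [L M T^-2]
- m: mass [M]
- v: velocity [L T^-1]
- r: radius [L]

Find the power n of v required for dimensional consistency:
n = 2

F has dimensions [L M T^-2]; v has dimensions [L T^-1].
The rest of the RHS has dimensions [L^-1 M], so v^n must supply [L^2 T^-2].
With n = 2: m·v^2/r has dimensions [L M T^-2], matching the LHS ✓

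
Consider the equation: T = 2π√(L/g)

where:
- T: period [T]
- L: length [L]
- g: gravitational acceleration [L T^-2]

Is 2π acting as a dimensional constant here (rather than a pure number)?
No

T has dimensions [T] and √(L/g) already has dimensions [T], so the equation balances without 2π contributing any dimensions. 2π is a pure (dimensionless) number; changing or removing it would not affect dimensional consistency.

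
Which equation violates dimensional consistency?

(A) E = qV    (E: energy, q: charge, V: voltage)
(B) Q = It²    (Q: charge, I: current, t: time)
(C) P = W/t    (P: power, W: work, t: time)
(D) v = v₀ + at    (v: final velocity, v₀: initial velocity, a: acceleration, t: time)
(B) Q = It²

The equation (B) Q = It² is dimensionally incorrect.

LHS (Q): [I T]
RHS (It²): [I T^2] ✗

The dimensions do not match. The other three equations balance.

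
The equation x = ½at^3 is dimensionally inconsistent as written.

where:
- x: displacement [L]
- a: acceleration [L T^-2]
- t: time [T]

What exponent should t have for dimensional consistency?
The exponent of t should be 2: x = ½at^2

The LHS x has dimensions [L]; t has dimensions [T].
As written, the RHS ½at^3 (exponent 3 on t) has dimensions [L T], which does not match.
With exponent 2, the RHS ½at^2 has dimensions [L], matching the LHS.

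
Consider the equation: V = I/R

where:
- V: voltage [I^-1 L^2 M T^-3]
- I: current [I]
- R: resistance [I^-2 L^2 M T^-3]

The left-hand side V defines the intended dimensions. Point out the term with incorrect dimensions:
The right-hand side term I/R

V has dimensions [I^-1 L^2 M T^-3], but I/R has dimensions [I^3 L^-2 M^-1 T^3], so the term I/R is dimensionally wrong for V.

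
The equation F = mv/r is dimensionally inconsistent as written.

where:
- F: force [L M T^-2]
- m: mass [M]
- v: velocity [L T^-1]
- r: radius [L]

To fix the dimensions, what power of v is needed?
The exponent of v should be 2: F = mv^2/r

The LHS F has dimensions [L M T^-2]; v has dimensions [L T^-1].
As written, the RHS mv/r (exponent 1 on v) has dimensions [M T^-1], which does not match.
With exponent 2, the RHS mv^2/r has dimensions [L M T^-2], matching the LHS.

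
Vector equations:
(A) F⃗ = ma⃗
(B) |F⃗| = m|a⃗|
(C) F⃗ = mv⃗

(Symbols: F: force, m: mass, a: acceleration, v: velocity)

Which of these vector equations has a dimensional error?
(C) F⃗ = mv⃗

(A) F⃗ = ma⃗: LHS [L M T^-2], RHS [L M T^-2] ✓ — Force and acceleration are vectors, mass is a scalar
(B) |F⃗| = m|a⃗|: LHS [L M T^-2], RHS [L M T^-2] ✓ — magnitudes of vectors are scalars
(C) F⃗ = mv⃗: LHS [L M T^-2], RHS [L M T^-1] ✗ — mass times velocity is momentum, not force; should be ma⃗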